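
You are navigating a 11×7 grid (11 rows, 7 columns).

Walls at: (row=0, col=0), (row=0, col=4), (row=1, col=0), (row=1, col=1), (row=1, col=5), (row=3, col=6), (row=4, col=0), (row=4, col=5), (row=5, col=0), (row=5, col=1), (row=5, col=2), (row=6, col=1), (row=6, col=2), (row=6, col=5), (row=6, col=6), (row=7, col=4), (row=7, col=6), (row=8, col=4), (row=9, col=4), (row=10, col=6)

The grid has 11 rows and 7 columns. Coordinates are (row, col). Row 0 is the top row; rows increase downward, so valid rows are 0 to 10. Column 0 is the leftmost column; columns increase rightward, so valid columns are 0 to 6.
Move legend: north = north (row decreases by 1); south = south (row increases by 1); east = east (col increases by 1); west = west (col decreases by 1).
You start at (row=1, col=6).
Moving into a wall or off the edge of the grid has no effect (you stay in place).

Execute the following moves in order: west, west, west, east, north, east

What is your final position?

Start: (row=1, col=6)
  [×3]west (west): blocked, stay at (row=1, col=6)
  east (east): blocked, stay at (row=1, col=6)
  north (north): (row=1, col=6) -> (row=0, col=6)
  east (east): blocked, stay at (row=0, col=6)
Final: (row=0, col=6)

Answer: Final position: (row=0, col=6)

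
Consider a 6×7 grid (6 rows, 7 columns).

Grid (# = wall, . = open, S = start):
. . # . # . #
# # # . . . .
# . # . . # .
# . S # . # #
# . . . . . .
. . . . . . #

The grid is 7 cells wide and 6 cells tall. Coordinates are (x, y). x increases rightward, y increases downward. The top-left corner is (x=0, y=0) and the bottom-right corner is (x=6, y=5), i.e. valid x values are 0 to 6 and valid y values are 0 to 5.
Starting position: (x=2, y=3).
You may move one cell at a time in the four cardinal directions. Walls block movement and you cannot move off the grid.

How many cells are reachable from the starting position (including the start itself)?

BFS flood-fill from (x=2, y=3):
  Distance 0: (x=2, y=3)
  Distance 1: (x=1, y=3), (x=2, y=4)
  Distance 2: (x=1, y=2), (x=1, y=4), (x=3, y=4), (x=2, y=5)
  Distance 3: (x=4, y=4), (x=1, y=5), (x=3, y=5)
  Distance 4: (x=4, y=3), (x=5, y=4), (x=0, y=5), (x=4, y=5)
  Distance 5: (x=4, y=2), (x=6, y=4), (x=5, y=5)
  Distance 6: (x=4, y=1), (x=3, y=2)
  Distance 7: (x=3, y=1), (x=5, y=1)
  Distance 8: (x=3, y=0), (x=5, y=0), (x=6, y=1)
  Distance 9: (x=6, y=2)
Total reachable: 25 (grid has 27 open cells total)

Answer: Reachable cells: 25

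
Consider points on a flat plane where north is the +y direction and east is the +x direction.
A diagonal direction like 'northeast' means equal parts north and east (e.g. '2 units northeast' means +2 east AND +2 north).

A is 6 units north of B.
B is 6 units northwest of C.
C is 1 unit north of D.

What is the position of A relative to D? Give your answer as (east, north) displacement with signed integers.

Answer: A is at (east=-6, north=13) relative to D.

Derivation:
Place D at the origin (east=0, north=0).
  C is 1 unit north of D: delta (east=+0, north=+1); C at (east=0, north=1).
  B is 6 units northwest of C: delta (east=-6, north=+6); B at (east=-6, north=7).
  A is 6 units north of B: delta (east=+0, north=+6); A at (east=-6, north=13).
Therefore A relative to D: (east=-6, north=13).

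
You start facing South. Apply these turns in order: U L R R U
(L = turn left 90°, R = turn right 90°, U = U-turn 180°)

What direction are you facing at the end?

Start: South
  U (U-turn (180°)) -> North
  L (left (90° counter-clockwise)) -> West
  R (right (90° clockwise)) -> North
  R (right (90° clockwise)) -> East
  U (U-turn (180°)) -> West
Final: West

Answer: Final heading: West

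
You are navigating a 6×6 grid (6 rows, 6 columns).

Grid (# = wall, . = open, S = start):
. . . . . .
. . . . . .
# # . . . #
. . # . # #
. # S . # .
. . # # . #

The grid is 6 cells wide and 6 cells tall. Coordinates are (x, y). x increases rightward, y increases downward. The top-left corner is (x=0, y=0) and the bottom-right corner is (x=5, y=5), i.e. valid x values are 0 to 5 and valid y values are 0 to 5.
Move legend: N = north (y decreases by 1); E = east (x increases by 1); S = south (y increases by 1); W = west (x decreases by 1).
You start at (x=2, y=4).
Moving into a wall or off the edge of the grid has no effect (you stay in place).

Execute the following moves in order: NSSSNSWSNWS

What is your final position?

Answer: Final position: (x=2, y=4)

Derivation:
Start: (x=2, y=4)
  N (north): blocked, stay at (x=2, y=4)
  [×3]S (south): blocked, stay at (x=2, y=4)
  N (north): blocked, stay at (x=2, y=4)
  S (south): blocked, stay at (x=2, y=4)
  W (west): blocked, stay at (x=2, y=4)
  S (south): blocked, stay at (x=2, y=4)
  N (north): blocked, stay at (x=2, y=4)
  W (west): blocked, stay at (x=2, y=4)
  S (south): blocked, stay at (x=2, y=4)
Final: (x=2, y=4)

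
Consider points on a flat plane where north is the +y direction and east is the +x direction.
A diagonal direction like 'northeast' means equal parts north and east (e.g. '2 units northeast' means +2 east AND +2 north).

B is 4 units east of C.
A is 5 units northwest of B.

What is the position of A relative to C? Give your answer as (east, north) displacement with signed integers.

Answer: A is at (east=-1, north=5) relative to C.

Derivation:
Place C at the origin (east=0, north=0).
  B is 4 units east of C: delta (east=+4, north=+0); B at (east=4, north=0).
  A is 5 units northwest of B: delta (east=-5, north=+5); A at (east=-1, north=5).
Therefore A relative to C: (east=-1, north=5).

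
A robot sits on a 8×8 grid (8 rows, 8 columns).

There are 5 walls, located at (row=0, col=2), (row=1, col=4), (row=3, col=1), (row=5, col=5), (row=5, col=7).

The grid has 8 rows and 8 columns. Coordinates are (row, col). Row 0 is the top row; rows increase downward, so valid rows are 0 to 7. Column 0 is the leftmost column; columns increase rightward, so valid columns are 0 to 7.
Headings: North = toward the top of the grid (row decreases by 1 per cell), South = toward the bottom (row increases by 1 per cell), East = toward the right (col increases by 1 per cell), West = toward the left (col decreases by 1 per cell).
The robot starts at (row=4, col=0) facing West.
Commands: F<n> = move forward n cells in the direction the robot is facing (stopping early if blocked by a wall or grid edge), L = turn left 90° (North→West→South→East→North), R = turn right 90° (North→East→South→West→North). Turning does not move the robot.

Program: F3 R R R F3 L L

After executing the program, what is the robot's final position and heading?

Answer: Final position: (row=7, col=0), facing North

Derivation:
Start: (row=4, col=0), facing West
  F3: move forward 0/3 (blocked), now at (row=4, col=0)
  R: turn right, now facing North
  R: turn right, now facing East
  R: turn right, now facing South
  F3: move forward 3, now at (row=7, col=0)
  L: turn left, now facing East
  L: turn left, now facing North
Final: (row=7, col=0), facing North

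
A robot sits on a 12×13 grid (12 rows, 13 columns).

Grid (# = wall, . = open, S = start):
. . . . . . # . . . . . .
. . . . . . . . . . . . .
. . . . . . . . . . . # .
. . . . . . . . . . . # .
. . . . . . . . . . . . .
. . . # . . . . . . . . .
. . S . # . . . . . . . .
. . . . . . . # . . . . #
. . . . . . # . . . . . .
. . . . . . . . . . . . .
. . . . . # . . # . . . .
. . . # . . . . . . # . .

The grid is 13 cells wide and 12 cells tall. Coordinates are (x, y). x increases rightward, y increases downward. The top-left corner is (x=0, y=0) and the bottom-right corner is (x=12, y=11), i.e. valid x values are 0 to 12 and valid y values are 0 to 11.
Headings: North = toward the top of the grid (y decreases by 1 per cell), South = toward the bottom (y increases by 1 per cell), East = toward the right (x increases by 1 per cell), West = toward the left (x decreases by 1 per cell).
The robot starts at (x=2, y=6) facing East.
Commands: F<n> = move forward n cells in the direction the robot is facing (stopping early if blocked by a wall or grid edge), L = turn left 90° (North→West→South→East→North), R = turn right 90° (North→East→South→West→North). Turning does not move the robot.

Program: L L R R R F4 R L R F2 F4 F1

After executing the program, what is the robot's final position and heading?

Start: (x=2, y=6), facing East
  L: turn left, now facing North
  L: turn left, now facing West
  R: turn right, now facing North
  R: turn right, now facing East
  R: turn right, now facing South
  F4: move forward 4, now at (x=2, y=10)
  R: turn right, now facing West
  L: turn left, now facing South
  R: turn right, now facing West
  F2: move forward 2, now at (x=0, y=10)
  F4: move forward 0/4 (blocked), now at (x=0, y=10)
  F1: move forward 0/1 (blocked), now at (x=0, y=10)
Final: (x=0, y=10), facing West

Answer: Final position: (x=0, y=10), facing West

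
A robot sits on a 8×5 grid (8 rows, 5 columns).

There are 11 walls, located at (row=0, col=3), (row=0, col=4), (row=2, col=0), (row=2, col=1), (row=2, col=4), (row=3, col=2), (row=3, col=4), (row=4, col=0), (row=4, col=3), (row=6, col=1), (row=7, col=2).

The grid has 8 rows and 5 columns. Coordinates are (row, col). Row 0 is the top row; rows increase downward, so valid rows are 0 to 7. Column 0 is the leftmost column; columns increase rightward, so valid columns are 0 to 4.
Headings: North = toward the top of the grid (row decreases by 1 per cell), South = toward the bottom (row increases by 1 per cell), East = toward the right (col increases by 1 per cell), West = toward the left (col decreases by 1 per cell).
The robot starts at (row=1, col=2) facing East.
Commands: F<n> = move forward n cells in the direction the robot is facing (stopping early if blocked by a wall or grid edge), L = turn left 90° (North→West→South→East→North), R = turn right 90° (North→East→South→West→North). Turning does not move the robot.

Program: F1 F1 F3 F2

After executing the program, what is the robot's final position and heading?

Start: (row=1, col=2), facing East
  F1: move forward 1, now at (row=1, col=3)
  F1: move forward 1, now at (row=1, col=4)
  F3: move forward 0/3 (blocked), now at (row=1, col=4)
  F2: move forward 0/2 (blocked), now at (row=1, col=4)
Final: (row=1, col=4), facing East

Answer: Final position: (row=1, col=4), facing East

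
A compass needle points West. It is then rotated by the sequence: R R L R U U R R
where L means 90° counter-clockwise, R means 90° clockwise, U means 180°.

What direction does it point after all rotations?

Start: West
  R (right (90° clockwise)) -> North
  R (right (90° clockwise)) -> East
  L (left (90° counter-clockwise)) -> North
  R (right (90° clockwise)) -> East
  U (U-turn (180°)) -> West
  U (U-turn (180°)) -> East
  R (right (90° clockwise)) -> South
  R (right (90° clockwise)) -> West
Final: West

Answer: Final heading: West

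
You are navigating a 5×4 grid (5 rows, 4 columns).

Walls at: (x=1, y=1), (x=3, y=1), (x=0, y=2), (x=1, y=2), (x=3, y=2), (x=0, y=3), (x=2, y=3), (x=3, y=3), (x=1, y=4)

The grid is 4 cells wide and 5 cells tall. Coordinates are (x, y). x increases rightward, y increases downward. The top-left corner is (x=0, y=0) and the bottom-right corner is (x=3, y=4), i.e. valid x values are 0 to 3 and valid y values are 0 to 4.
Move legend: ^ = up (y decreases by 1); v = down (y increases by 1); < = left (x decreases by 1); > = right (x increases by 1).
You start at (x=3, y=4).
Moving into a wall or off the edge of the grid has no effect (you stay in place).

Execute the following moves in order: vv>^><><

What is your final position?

Start: (x=3, y=4)
  v (down): blocked, stay at (x=3, y=4)
  v (down): blocked, stay at (x=3, y=4)
  > (right): blocked, stay at (x=3, y=4)
  ^ (up): blocked, stay at (x=3, y=4)
  > (right): blocked, stay at (x=3, y=4)
  < (left): (x=3, y=4) -> (x=2, y=4)
  > (right): (x=2, y=4) -> (x=3, y=4)
  < (left): (x=3, y=4) -> (x=2, y=4)
Final: (x=2, y=4)

Answer: Final position: (x=2, y=4)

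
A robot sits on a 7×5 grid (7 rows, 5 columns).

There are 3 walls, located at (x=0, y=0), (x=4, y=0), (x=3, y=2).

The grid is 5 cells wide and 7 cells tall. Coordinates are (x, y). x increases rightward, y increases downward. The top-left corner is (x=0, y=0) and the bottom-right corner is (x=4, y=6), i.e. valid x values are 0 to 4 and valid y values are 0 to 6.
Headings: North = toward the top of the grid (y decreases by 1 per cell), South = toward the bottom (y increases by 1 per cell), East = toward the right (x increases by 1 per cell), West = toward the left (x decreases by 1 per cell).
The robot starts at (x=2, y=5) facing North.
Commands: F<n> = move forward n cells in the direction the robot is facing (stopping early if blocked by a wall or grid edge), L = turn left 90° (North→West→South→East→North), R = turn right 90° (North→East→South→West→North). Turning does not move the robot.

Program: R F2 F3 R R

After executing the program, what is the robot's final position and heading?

Answer: Final position: (x=4, y=5), facing West

Derivation:
Start: (x=2, y=5), facing North
  R: turn right, now facing East
  F2: move forward 2, now at (x=4, y=5)
  F3: move forward 0/3 (blocked), now at (x=4, y=5)
  R: turn right, now facing South
  R: turn right, now facing West
Final: (x=4, y=5), facing West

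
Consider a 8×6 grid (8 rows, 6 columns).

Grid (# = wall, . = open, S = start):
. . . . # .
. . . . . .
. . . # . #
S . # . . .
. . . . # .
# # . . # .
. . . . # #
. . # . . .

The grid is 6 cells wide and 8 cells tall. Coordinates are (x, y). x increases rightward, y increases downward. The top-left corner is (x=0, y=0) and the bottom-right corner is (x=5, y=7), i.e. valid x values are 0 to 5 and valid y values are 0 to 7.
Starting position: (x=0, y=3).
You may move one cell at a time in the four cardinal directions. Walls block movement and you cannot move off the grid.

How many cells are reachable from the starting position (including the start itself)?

Answer: Reachable cells: 37

Derivation:
BFS flood-fill from (x=0, y=3):
  Distance 0: (x=0, y=3)
  Distance 1: (x=0, y=2), (x=1, y=3), (x=0, y=4)
  Distance 2: (x=0, y=1), (x=1, y=2), (x=1, y=4)
  Distance 3: (x=0, y=0), (x=1, y=1), (x=2, y=2), (x=2, y=4)
  Distance 4: (x=1, y=0), (x=2, y=1), (x=3, y=4), (x=2, y=5)
  Distance 5: (x=2, y=0), (x=3, y=1), (x=3, y=3), (x=3, y=5), (x=2, y=6)
  Distance 6: (x=3, y=0), (x=4, y=1), (x=4, y=3), (x=1, y=6), (x=3, y=6)
  Distance 7: (x=5, y=1), (x=4, y=2), (x=5, y=3), (x=0, y=6), (x=1, y=7), (x=3, y=7)
  Distance 8: (x=5, y=0), (x=5, y=4), (x=0, y=7), (x=4, y=7)
  Distance 9: (x=5, y=5), (x=5, y=7)
Total reachable: 37 (grid has 37 open cells total)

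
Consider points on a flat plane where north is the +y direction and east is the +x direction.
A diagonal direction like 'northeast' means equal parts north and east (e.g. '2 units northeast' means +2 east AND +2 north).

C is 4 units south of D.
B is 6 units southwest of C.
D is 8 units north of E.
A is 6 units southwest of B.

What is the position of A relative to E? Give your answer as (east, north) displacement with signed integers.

Answer: A is at (east=-12, north=-8) relative to E.

Derivation:
Place E at the origin (east=0, north=0).
  D is 8 units north of E: delta (east=+0, north=+8); D at (east=0, north=8).
  C is 4 units south of D: delta (east=+0, north=-4); C at (east=0, north=4).
  B is 6 units southwest of C: delta (east=-6, north=-6); B at (east=-6, north=-2).
  A is 6 units southwest of B: delta (east=-6, north=-6); A at (east=-12, north=-8).
Therefore A relative to E: (east=-12, north=-8).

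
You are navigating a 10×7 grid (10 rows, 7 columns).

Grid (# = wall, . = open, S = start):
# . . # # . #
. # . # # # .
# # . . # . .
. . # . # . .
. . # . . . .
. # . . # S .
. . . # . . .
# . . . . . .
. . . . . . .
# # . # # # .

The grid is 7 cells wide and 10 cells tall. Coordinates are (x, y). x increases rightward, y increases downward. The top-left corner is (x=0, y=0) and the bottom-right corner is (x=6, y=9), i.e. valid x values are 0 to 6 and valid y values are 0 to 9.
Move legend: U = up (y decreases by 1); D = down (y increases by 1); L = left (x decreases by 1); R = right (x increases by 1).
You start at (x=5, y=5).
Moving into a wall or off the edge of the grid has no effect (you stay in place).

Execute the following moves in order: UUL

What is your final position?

Start: (x=5, y=5)
  U (up): (x=5, y=5) -> (x=5, y=4)
  U (up): (x=5, y=4) -> (x=5, y=3)
  L (left): blocked, stay at (x=5, y=3)
Final: (x=5, y=3)

Answer: Final position: (x=5, y=3)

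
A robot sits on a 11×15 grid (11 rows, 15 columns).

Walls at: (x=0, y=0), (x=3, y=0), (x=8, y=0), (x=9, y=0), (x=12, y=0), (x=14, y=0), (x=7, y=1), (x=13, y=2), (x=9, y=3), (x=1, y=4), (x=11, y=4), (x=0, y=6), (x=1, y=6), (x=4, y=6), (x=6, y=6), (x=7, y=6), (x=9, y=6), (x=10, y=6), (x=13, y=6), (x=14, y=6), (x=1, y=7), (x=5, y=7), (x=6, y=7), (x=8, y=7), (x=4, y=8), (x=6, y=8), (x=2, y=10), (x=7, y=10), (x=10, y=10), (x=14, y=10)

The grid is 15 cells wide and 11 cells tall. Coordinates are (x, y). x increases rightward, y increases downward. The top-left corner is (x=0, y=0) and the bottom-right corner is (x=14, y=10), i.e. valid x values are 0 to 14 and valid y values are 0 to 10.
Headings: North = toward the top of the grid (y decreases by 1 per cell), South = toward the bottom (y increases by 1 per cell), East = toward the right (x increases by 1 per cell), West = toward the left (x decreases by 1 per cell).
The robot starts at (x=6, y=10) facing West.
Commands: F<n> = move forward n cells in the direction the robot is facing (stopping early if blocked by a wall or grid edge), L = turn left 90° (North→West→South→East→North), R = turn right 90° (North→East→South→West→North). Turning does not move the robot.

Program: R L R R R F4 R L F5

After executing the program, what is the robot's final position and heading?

Start: (x=6, y=10), facing West
  R: turn right, now facing North
  L: turn left, now facing West
  R: turn right, now facing North
  R: turn right, now facing East
  R: turn right, now facing South
  F4: move forward 0/4 (blocked), now at (x=6, y=10)
  R: turn right, now facing West
  L: turn left, now facing South
  F5: move forward 0/5 (blocked), now at (x=6, y=10)
Final: (x=6, y=10), facing South

Answer: Final position: (x=6, y=10), facing South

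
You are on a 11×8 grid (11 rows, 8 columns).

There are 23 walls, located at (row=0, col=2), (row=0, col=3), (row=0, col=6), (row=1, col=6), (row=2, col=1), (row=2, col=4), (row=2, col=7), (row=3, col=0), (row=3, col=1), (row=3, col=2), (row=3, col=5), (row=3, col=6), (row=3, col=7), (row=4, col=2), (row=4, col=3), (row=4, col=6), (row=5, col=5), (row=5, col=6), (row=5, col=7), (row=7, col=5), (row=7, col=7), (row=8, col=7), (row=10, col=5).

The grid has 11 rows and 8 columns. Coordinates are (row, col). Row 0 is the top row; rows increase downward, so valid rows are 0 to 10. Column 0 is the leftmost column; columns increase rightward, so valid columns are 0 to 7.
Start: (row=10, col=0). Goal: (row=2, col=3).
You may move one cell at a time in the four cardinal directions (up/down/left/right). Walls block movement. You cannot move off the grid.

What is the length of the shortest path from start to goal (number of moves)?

BFS from (row=10, col=0) until reaching (row=2, col=3):
  Distance 0: (row=10, col=0)
  Distance 1: (row=9, col=0), (row=10, col=1)
  Distance 2: (row=8, col=0), (row=9, col=1), (row=10, col=2)
  Distance 3: (row=7, col=0), (row=8, col=1), (row=9, col=2), (row=10, col=3)
  Distance 4: (row=6, col=0), (row=7, col=1), (row=8, col=2), (row=9, col=3), (row=10, col=4)
  Distance 5: (row=5, col=0), (row=6, col=1), (row=7, col=2), (row=8, col=3), (row=9, col=4)
  Distance 6: (row=4, col=0), (row=5, col=1), (row=6, col=2), (row=7, col=3), (row=8, col=4), (row=9, col=5)
  Distance 7: (row=4, col=1), (row=5, col=2), (row=6, col=3), (row=7, col=4), (row=8, col=5), (row=9, col=6)
  Distance 8: (row=5, col=3), (row=6, col=4), (row=8, col=6), (row=9, col=7), (row=10, col=6)
  Distance 9: (row=5, col=4), (row=6, col=5), (row=7, col=6), (row=10, col=7)
  Distance 10: (row=4, col=4), (row=6, col=6)
  Distance 11: (row=3, col=4), (row=4, col=5), (row=6, col=7)
  Distance 12: (row=3, col=3)
  Distance 13: (row=2, col=3)  <- goal reached here
One shortest path (13 moves): (row=10, col=0) -> (row=10, col=1) -> (row=10, col=2) -> (row=10, col=3) -> (row=10, col=4) -> (row=9, col=4) -> (row=8, col=4) -> (row=7, col=4) -> (row=6, col=4) -> (row=5, col=4) -> (row=4, col=4) -> (row=3, col=4) -> (row=3, col=3) -> (row=2, col=3)

Answer: Shortest path length: 13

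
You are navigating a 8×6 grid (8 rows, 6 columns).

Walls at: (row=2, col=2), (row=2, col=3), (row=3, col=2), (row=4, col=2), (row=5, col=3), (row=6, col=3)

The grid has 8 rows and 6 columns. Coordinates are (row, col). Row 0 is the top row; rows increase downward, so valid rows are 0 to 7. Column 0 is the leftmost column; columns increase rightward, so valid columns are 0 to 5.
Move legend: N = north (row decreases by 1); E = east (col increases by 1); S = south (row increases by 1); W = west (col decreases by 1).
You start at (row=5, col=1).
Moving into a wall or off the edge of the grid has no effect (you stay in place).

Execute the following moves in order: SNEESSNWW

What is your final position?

Start: (row=5, col=1)
  S (south): (row=5, col=1) -> (row=6, col=1)
  N (north): (row=6, col=1) -> (row=5, col=1)
  E (east): (row=5, col=1) -> (row=5, col=2)
  E (east): blocked, stay at (row=5, col=2)
  S (south): (row=5, col=2) -> (row=6, col=2)
  S (south): (row=6, col=2) -> (row=7, col=2)
  N (north): (row=7, col=2) -> (row=6, col=2)
  W (west): (row=6, col=2) -> (row=6, col=1)
  W (west): (row=6, col=1) -> (row=6, col=0)
Final: (row=6, col=0)

Answer: Final position: (row=6, col=0)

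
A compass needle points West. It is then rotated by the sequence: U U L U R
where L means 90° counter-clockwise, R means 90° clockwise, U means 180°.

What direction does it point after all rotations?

Answer: Final heading: East

Derivation:
Start: West
  U (U-turn (180°)) -> East
  U (U-turn (180°)) -> West
  L (left (90° counter-clockwise)) -> South
  U (U-turn (180°)) -> North
  R (right (90° clockwise)) -> East
Final: East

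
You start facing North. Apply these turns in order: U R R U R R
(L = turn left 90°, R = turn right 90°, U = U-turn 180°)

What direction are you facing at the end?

Answer: Final heading: North

Derivation:
Start: North
  U (U-turn (180°)) -> South
  R (right (90° clockwise)) -> West
  R (right (90° clockwise)) -> North
  U (U-turn (180°)) -> South
  R (right (90° clockwise)) -> West
  R (right (90° clockwise)) -> North
Final: North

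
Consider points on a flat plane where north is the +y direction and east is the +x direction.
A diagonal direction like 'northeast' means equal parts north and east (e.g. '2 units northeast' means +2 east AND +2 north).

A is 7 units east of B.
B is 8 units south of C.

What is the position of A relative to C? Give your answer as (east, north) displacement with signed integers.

Place C at the origin (east=0, north=0).
  B is 8 units south of C: delta (east=+0, north=-8); B at (east=0, north=-8).
  A is 7 units east of B: delta (east=+7, north=+0); A at (east=7, north=-8).
Therefore A relative to C: (east=7, north=-8).

Answer: A is at (east=7, north=-8) relative to C.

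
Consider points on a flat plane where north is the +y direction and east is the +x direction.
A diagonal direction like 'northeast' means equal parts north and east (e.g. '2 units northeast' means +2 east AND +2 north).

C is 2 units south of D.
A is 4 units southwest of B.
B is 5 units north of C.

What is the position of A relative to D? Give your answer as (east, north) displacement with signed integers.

Place D at the origin (east=0, north=0).
  C is 2 units south of D: delta (east=+0, north=-2); C at (east=0, north=-2).
  B is 5 units north of C: delta (east=+0, north=+5); B at (east=0, north=3).
  A is 4 units southwest of B: delta (east=-4, north=-4); A at (east=-4, north=-1).
Therefore A relative to D: (east=-4, north=-1).

Answer: A is at (east=-4, north=-1) relative to D.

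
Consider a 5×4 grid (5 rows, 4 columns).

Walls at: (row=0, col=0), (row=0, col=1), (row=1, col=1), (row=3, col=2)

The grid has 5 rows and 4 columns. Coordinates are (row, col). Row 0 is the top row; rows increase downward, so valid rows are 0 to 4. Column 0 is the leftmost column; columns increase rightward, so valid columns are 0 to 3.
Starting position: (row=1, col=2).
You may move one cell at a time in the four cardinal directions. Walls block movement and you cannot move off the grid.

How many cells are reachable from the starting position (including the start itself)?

Answer: Reachable cells: 16

Derivation:
BFS flood-fill from (row=1, col=2):
  Distance 0: (row=1, col=2)
  Distance 1: (row=0, col=2), (row=1, col=3), (row=2, col=2)
  Distance 2: (row=0, col=3), (row=2, col=1), (row=2, col=3)
  Distance 3: (row=2, col=0), (row=3, col=1), (row=3, col=3)
  Distance 4: (row=1, col=0), (row=3, col=0), (row=4, col=1), (row=4, col=3)
  Distance 5: (row=4, col=0), (row=4, col=2)
Total reachable: 16 (grid has 16 open cells total)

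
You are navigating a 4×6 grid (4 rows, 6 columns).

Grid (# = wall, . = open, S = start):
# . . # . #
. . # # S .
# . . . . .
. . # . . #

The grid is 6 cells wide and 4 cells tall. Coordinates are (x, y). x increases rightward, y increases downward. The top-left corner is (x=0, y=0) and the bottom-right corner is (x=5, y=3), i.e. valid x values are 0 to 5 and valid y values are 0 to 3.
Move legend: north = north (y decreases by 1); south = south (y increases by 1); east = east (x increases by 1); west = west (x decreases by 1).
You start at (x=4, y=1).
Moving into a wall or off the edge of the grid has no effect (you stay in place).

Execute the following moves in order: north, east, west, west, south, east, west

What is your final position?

Answer: Final position: (x=4, y=1)

Derivation:
Start: (x=4, y=1)
  north (north): (x=4, y=1) -> (x=4, y=0)
  east (east): blocked, stay at (x=4, y=0)
  west (west): blocked, stay at (x=4, y=0)
  west (west): blocked, stay at (x=4, y=0)
  south (south): (x=4, y=0) -> (x=4, y=1)
  east (east): (x=4, y=1) -> (x=5, y=1)
  west (west): (x=5, y=1) -> (x=4, y=1)
Final: (x=4, y=1)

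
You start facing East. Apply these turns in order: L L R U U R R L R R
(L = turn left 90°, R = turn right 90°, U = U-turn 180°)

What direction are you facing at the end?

Start: East
  L (left (90° counter-clockwise)) -> North
  L (left (90° counter-clockwise)) -> West
  R (right (90° clockwise)) -> North
  U (U-turn (180°)) -> South
  U (U-turn (180°)) -> North
  R (right (90° clockwise)) -> East
  R (right (90° clockwise)) -> South
  L (left (90° counter-clockwise)) -> East
  R (right (90° clockwise)) -> South
  R (right (90° clockwise)) -> West
Final: West

Answer: Final heading: West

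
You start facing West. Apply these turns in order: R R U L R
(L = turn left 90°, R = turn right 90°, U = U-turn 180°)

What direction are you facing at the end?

Start: West
  R (right (90° clockwise)) -> North
  R (right (90° clockwise)) -> East
  U (U-turn (180°)) -> West
  L (left (90° counter-clockwise)) -> South
  R (right (90° clockwise)) -> West
Final: West

Answer: Final heading: West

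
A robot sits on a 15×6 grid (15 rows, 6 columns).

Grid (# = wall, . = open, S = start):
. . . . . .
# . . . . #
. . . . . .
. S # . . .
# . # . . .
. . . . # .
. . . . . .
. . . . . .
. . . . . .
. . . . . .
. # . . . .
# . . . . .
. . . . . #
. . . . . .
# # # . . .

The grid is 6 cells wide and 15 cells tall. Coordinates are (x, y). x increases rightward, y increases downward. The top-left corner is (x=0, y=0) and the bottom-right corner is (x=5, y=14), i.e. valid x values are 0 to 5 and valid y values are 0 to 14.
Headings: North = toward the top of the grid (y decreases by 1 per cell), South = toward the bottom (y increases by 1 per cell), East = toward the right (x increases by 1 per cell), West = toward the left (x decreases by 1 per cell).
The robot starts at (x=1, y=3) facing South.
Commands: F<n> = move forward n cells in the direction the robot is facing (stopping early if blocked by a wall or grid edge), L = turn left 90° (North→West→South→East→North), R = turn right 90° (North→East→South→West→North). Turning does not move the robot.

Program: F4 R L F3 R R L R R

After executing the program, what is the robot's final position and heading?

Answer: Final position: (x=1, y=9), facing East

Derivation:
Start: (x=1, y=3), facing South
  F4: move forward 4, now at (x=1, y=7)
  R: turn right, now facing West
  L: turn left, now facing South
  F3: move forward 2/3 (blocked), now at (x=1, y=9)
  R: turn right, now facing West
  R: turn right, now facing North
  L: turn left, now facing West
  R: turn right, now facing North
  R: turn right, now facing East
Final: (x=1, y=9), facing East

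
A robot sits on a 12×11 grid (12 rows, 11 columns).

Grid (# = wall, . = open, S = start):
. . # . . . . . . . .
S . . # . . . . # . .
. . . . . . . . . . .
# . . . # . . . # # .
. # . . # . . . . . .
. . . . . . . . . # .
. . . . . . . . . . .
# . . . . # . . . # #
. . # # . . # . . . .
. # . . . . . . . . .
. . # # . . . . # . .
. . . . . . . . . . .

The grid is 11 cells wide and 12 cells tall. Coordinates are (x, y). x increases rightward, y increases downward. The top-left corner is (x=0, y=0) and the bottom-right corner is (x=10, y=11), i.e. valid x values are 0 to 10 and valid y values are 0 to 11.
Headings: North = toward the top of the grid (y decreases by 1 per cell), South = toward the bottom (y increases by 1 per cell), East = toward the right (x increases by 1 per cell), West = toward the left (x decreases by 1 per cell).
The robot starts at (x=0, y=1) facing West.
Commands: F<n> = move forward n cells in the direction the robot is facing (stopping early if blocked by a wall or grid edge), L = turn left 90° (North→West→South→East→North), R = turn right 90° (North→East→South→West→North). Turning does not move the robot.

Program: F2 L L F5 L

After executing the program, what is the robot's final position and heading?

Answer: Final position: (x=2, y=1), facing North

Derivation:
Start: (x=0, y=1), facing West
  F2: move forward 0/2 (blocked), now at (x=0, y=1)
  L: turn left, now facing South
  L: turn left, now facing East
  F5: move forward 2/5 (blocked), now at (x=2, y=1)
  L: turn left, now facing North
Final: (x=2, y=1), facing North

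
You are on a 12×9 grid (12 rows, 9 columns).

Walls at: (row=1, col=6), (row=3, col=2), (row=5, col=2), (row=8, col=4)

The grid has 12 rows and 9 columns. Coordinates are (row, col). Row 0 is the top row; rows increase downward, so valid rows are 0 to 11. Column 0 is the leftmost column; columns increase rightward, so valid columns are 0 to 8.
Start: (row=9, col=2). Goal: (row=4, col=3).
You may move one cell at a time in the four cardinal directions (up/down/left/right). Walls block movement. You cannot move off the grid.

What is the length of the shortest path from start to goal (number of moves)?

BFS from (row=9, col=2) until reaching (row=4, col=3):
  Distance 0: (row=9, col=2)
  Distance 1: (row=8, col=2), (row=9, col=1), (row=9, col=3), (row=10, col=2)
  Distance 2: (row=7, col=2), (row=8, col=1), (row=8, col=3), (row=9, col=0), (row=9, col=4), (row=10, col=1), (row=10, col=3), (row=11, col=2)
  Distance 3: (row=6, col=2), (row=7, col=1), (row=7, col=3), (row=8, col=0), (row=9, col=5), (row=10, col=0), (row=10, col=4), (row=11, col=1), (row=11, col=3)
  Distance 4: (row=6, col=1), (row=6, col=3), (row=7, col=0), (row=7, col=4), (row=8, col=5), (row=9, col=6), (row=10, col=5), (row=11, col=0), (row=11, col=4)
  Distance 5: (row=5, col=1), (row=5, col=3), (row=6, col=0), (row=6, col=4), (row=7, col=5), (row=8, col=6), (row=9, col=7), (row=10, col=6), (row=11, col=5)
  Distance 6: (row=4, col=1), (row=4, col=3), (row=5, col=0), (row=5, col=4), (row=6, col=5), (row=7, col=6), (row=8, col=7), (row=9, col=8), (row=10, col=7), (row=11, col=6)  <- goal reached here
One shortest path (6 moves): (row=9, col=2) -> (row=9, col=3) -> (row=8, col=3) -> (row=7, col=3) -> (row=6, col=3) -> (row=5, col=3) -> (row=4, col=3)

Answer: Shortest path length: 6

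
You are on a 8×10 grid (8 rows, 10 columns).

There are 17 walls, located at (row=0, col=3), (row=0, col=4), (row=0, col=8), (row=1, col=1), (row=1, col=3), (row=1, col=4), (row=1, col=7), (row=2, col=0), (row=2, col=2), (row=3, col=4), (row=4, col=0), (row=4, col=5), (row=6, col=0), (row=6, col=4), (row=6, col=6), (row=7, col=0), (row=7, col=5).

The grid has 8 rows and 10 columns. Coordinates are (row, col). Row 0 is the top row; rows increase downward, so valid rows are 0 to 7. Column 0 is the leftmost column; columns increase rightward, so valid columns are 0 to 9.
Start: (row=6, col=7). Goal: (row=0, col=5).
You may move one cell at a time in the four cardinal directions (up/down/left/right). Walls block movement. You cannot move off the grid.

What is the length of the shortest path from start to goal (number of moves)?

BFS from (row=6, col=7) until reaching (row=0, col=5):
  Distance 0: (row=6, col=7)
  Distance 1: (row=5, col=7), (row=6, col=8), (row=7, col=7)
  Distance 2: (row=4, col=7), (row=5, col=6), (row=5, col=8), (row=6, col=9), (row=7, col=6), (row=7, col=8)
  Distance 3: (row=3, col=7), (row=4, col=6), (row=4, col=8), (row=5, col=5), (row=5, col=9), (row=7, col=9)
  Distance 4: (row=2, col=7), (row=3, col=6), (row=3, col=8), (row=4, col=9), (row=5, col=4), (row=6, col=5)
  Distance 5: (row=2, col=6), (row=2, col=8), (row=3, col=5), (row=3, col=9), (row=4, col=4), (row=5, col=3)
  Distance 6: (row=1, col=6), (row=1, col=8), (row=2, col=5), (row=2, col=9), (row=4, col=3), (row=5, col=2), (row=6, col=3)
  Distance 7: (row=0, col=6), (row=1, col=5), (row=1, col=9), (row=2, col=4), (row=3, col=3), (row=4, col=2), (row=5, col=1), (row=6, col=2), (row=7, col=3)
  Distance 8: (row=0, col=5), (row=0, col=7), (row=0, col=9), (row=2, col=3), (row=3, col=2), (row=4, col=1), (row=5, col=0), (row=6, col=1), (row=7, col=2), (row=7, col=4)  <- goal reached here
One shortest path (8 moves): (row=6, col=7) -> (row=5, col=7) -> (row=5, col=6) -> (row=4, col=6) -> (row=3, col=6) -> (row=3, col=5) -> (row=2, col=5) -> (row=1, col=5) -> (row=0, col=5)

Answer: Shortest path length: 8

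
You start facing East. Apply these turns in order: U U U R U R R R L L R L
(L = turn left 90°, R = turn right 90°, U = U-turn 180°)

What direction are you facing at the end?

Answer: Final heading: West

Derivation:
Start: East
  U (U-turn (180°)) -> West
  U (U-turn (180°)) -> East
  U (U-turn (180°)) -> West
  R (right (90° clockwise)) -> North
  U (U-turn (180°)) -> South
  R (right (90° clockwise)) -> West
  R (right (90° clockwise)) -> North
  R (right (90° clockwise)) -> East
  L (left (90° counter-clockwise)) -> North
  L (left (90° counter-clockwise)) -> West
  R (right (90° clockwise)) -> North
  L (left (90° counter-clockwise)) -> West
Final: West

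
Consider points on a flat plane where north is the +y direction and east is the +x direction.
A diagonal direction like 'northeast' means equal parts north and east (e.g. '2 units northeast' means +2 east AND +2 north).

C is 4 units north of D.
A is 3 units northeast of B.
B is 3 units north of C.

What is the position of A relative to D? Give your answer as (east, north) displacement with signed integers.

Place D at the origin (east=0, north=0).
  C is 4 units north of D: delta (east=+0, north=+4); C at (east=0, north=4).
  B is 3 units north of C: delta (east=+0, north=+3); B at (east=0, north=7).
  A is 3 units northeast of B: delta (east=+3, north=+3); A at (east=3, north=10).
Therefore A relative to D: (east=3, north=10).

Answer: A is at (east=3, north=10) relative to D.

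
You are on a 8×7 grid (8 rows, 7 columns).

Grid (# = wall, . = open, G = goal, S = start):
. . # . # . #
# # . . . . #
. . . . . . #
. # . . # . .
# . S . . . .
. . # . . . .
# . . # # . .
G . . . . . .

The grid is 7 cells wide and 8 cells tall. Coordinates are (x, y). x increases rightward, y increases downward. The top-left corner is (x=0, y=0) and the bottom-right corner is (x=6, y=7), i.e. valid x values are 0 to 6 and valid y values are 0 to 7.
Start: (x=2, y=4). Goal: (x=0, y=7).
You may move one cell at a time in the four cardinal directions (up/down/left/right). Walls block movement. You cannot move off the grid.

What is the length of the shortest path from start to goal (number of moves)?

BFS from (x=2, y=4) until reaching (x=0, y=7):
  Distance 0: (x=2, y=4)
  Distance 1: (x=2, y=3), (x=1, y=4), (x=3, y=4)
  Distance 2: (x=2, y=2), (x=3, y=3), (x=4, y=4), (x=1, y=5), (x=3, y=5)
  Distance 3: (x=2, y=1), (x=1, y=2), (x=3, y=2), (x=5, y=4), (x=0, y=5), (x=4, y=5), (x=1, y=6)
  Distance 4: (x=3, y=1), (x=0, y=2), (x=4, y=2), (x=5, y=3), (x=6, y=4), (x=5, y=5), (x=2, y=6), (x=1, y=7)
  Distance 5: (x=3, y=0), (x=4, y=1), (x=5, y=2), (x=0, y=3), (x=6, y=3), (x=6, y=5), (x=5, y=6), (x=0, y=7), (x=2, y=7)  <- goal reached here
One shortest path (5 moves): (x=2, y=4) -> (x=1, y=4) -> (x=1, y=5) -> (x=1, y=6) -> (x=1, y=7) -> (x=0, y=7)

Answer: Shortest path length: 5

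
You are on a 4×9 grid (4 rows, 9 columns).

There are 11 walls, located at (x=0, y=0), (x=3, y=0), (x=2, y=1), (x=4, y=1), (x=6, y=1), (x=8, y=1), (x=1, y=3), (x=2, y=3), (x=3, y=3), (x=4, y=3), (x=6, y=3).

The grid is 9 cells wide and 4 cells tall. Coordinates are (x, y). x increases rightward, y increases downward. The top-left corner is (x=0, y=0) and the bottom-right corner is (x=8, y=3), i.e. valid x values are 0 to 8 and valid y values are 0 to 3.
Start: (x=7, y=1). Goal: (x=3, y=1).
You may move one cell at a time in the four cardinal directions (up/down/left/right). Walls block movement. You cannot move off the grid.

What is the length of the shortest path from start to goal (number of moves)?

BFS from (x=7, y=1) until reaching (x=3, y=1):
  Distance 0: (x=7, y=1)
  Distance 1: (x=7, y=0), (x=7, y=2)
  Distance 2: (x=6, y=0), (x=8, y=0), (x=6, y=2), (x=8, y=2), (x=7, y=3)
  Distance 3: (x=5, y=0), (x=5, y=2), (x=8, y=3)
  Distance 4: (x=4, y=0), (x=5, y=1), (x=4, y=2), (x=5, y=3)
  Distance 5: (x=3, y=2)
  Distance 6: (x=3, y=1), (x=2, y=2)  <- goal reached here
One shortest path (6 moves): (x=7, y=1) -> (x=7, y=2) -> (x=6, y=2) -> (x=5, y=2) -> (x=4, y=2) -> (x=3, y=2) -> (x=3, y=1)

Answer: Shortest path length: 6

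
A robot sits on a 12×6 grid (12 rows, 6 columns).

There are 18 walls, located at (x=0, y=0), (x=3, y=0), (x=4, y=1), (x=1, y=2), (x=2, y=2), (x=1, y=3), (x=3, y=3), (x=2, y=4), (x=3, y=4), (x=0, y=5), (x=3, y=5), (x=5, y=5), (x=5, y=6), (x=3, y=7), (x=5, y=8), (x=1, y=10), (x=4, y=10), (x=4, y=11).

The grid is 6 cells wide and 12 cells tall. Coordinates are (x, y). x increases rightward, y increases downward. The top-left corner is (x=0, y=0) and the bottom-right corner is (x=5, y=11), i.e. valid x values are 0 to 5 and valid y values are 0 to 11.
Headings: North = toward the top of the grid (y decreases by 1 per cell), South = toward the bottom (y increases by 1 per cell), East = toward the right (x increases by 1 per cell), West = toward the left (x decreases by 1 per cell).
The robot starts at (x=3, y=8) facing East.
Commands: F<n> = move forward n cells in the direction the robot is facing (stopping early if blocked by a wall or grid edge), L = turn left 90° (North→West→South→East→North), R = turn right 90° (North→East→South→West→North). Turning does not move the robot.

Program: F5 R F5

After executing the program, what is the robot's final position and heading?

Answer: Final position: (x=4, y=9), facing South

Derivation:
Start: (x=3, y=8), facing East
  F5: move forward 1/5 (blocked), now at (x=4, y=8)
  R: turn right, now facing South
  F5: move forward 1/5 (blocked), now at (x=4, y=9)
Final: (x=4, y=9), facing South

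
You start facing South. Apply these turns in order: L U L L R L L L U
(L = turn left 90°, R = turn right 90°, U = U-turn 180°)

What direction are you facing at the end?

Answer: Final heading: East

Derivation:
Start: South
  L (left (90° counter-clockwise)) -> East
  U (U-turn (180°)) -> West
  L (left (90° counter-clockwise)) -> South
  L (left (90° counter-clockwise)) -> East
  R (right (90° clockwise)) -> South
  L (left (90° counter-clockwise)) -> East
  L (left (90° counter-clockwise)) -> North
  L (left (90° counter-clockwise)) -> West
  U (U-turn (180°)) -> East
Final: East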